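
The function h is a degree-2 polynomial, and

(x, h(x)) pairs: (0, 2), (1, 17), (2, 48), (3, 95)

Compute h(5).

Write h(x) = ax² + bx + c; the 4 given values yield a linear system in the 3 coefficients.
Solving, h(x) = 8x² + 7x + 2.
Then h(5) = 237.

237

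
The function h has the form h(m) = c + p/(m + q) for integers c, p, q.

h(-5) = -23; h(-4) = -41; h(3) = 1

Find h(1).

4

(h(m) − c)(m + q) = p for each data point; the three points give a linear system in c and q, then p follows.
Solving: c = -5, q = 3, p = 36, so h(m) = -5 + 36/(m + 3).
Then h(1) = -5 + 36/4 = 4.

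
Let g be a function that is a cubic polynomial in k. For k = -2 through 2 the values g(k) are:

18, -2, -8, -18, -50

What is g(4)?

Write g(k) = ak³ + bk² + ck + d; the 5 given values yield a linear system in the 4 coefficients.
Solving, g(k) = -3k³ - 2k² - 5k - 8.
Then g(4) = -252.

-252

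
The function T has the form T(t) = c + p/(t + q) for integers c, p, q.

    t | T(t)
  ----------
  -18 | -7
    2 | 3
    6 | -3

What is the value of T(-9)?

(T(t) − c)(t + q) = p for each data point; the three points give a linear system in c and q, then p follows.
Solving: c = -6, q = 0, p = 18, so T(t) = -6 + 18/(t + 0).
Then T(-9) = -6 + 18/(-9) = -8.

-8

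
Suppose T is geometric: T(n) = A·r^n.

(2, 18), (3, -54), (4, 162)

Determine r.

Consecutive ratio: -54/18 = -3, and 162/(-54) = -3, so r = -3.
Then A·(-3)^2 = 18 gives A = 2, and T(n) = 2·(-3)^n.

-3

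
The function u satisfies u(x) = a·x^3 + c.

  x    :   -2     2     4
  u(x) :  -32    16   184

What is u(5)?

From u(-2) = -32 and u(2) = 16: -8a + c = -32 and 8a + c = 16.
Subtracting: 16a = 48, so a = 3; then c = -32 − 3·(-8) = -8.
So u(x) = 3x³ − 8, and u(5) = 367.

367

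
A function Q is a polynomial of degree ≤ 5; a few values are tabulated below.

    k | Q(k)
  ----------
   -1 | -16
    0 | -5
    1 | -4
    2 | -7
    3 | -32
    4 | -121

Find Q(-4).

-529

First differences: 11, 1, -3, -25, -89. Second differences: -10, -4, -22, -64. Third differences: 6, -18, -42. Fourth differences: -24, -24.
Level-4 differences are constant, so Q has degree 4.
Fitting a degree-4 polynomial gives Q(k) = -k^4 + 3k³ - 4k² + 3k - 5.
Then Q(-4) = -529.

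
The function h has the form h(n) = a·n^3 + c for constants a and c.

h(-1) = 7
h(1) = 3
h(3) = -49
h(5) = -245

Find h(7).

-681

From h(-1) = 7 and h(1) = 3: -1a + c = 7 and 1a + c = 3.
Subtracting: 2a = -4, so a = -2; then c = 7 − (-2)·(-1) = 5.
So h(n) = -2n³ + 5, and h(7) = -681.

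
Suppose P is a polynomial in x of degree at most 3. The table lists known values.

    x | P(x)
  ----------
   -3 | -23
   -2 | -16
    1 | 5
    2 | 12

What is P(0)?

-2

Write P(x) = ax³ + bx² + cx + d; the 4 given values yield a linear system in the 4 coefficients.
Solving, the top 2 coefficients vanish, and P(x) = 7x - 2.
The constant term is P(0) = -2.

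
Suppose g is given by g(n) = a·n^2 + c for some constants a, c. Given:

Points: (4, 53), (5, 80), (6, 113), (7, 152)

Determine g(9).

248

From g(4) = 53 and g(5) = 80: 16a + c = 53 and 25a + c = 80.
Subtracting: 9a = 27, so a = 3; then c = 53 − 3·16 = 5.
So g(n) = 3n² + 5, and g(9) = 248.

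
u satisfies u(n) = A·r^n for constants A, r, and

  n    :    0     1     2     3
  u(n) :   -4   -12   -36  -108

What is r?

3

Consecutive ratio: -12/(-4) = 3, and -36/(-12) = 3, so r = 3.
Then A·3^0 = -4 gives A = -4, and u(n) = -4·3^n.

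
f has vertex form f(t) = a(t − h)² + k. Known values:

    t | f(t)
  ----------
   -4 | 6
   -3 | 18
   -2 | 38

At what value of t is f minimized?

-5

First differences 12, 20; second difference 8 = 2a, so a = 4.
Expanding, the t-coefficient is −2ah = -8h; matching it to the data gives h = -5, and then k = 2.
So f(t) = 4(t + 5)² + 2.
Hence h = -5.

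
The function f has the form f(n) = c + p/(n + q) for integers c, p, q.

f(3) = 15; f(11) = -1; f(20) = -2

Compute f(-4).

(f(n) − c)(n + q) = p for each data point; the three points give a linear system in c and q, then p follows.
Solving: c = -3, q = -2, p = 18, so f(n) = -3 + 18/(n − 2).
Then f(-4) = -3 + 18/(-6) = -6.

-6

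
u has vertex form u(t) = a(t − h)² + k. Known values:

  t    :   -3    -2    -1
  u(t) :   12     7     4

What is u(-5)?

First differences -5, -3; second difference 2 = 2a, so a = 1.
Expanding, the t-coefficient is −2ah = -2h; matching it to the data gives h = 0, and then k = 3.
So u(t) = 1(t + 0)² + 3.
u(-5) = 1·(-5)² + 3 = 28.

28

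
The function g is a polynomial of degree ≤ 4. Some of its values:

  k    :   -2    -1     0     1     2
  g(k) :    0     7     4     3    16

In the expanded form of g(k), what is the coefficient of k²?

First differences: 7, -3, -1, 13. Second differences: -10, 2, 14. Third differences: 12, 12.
Level-3 differences are constant, so g has degree 3.
Fitting a degree-3 polynomial gives g(k) = 2k³ + k² - 4k + 4.
The coefficient of k² is 1.

1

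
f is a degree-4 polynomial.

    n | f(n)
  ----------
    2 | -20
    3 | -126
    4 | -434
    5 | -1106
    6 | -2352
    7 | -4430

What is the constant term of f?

First differences: -106, -308, -672, -1246, -2078. Second differences: -202, -364, -574, -832. Third differences: -162, -210, -258. Fourth differences: -48, -48.
Level-4 differences are constant, so f has degree 4.
Fitting a degree-4 polynomial gives f(n) = -2n^4 + n³ + 5n - 6.
The constant term is f(0) = -6.

-6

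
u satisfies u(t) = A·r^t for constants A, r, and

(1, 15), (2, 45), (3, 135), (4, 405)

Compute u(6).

3645

Consecutive ratio: 45/15 = 3, and 135/45 = 3, so r = 3.
Then A·3^1 = 15 gives A = 5, and u(t) = 5·3^t.
u(6) = 5·3^6 = 3645.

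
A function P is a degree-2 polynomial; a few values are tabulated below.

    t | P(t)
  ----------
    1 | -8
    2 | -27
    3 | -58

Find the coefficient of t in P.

-1

Write P(t) = at² + bt + c; the 3 given values yield a linear system in the 3 coefficients.
Solving, P(t) = -6t² - t - 1.
The coefficient of t is -1.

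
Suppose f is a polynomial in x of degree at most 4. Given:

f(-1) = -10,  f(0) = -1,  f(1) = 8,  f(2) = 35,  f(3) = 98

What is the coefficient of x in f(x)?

First differences: 9, 9, 27, 63. Second differences: 0, 18, 36. Third differences: 18, 18.
Level-3 differences are constant, so f has degree 3.
Fitting a degree-3 polynomial gives f(x) = 3x³ + 6x - 1.
The coefficient of x is 6.

6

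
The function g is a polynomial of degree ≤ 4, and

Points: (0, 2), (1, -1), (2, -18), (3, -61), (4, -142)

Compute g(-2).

First differences: -3, -17, -43, -81. Second differences: -14, -26, -38. Third differences: -12, -12.
Level-3 differences are constant, so g has degree 3.
Fitting a degree-3 polynomial gives g(t) = -2t³ - t² + 2.
Then g(-2) = 14.

14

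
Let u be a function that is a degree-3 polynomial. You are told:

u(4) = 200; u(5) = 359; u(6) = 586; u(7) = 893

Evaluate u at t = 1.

11

Write u(t) = at³ + bt² + ct + d; the 4 given values yield a linear system in the 4 coefficients.
Solving, u(t) = 2t³ + 4t² + t + 4.
Then u(1) = 11.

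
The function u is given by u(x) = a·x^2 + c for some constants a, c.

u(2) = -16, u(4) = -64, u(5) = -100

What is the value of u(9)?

-324

From u(2) = -16 and u(4) = -64: 4a + c = -16 and 16a + c = -64.
Subtracting: 12a = -48, so a = -4; then c = -16 − (-4)·4 = 0.
So u(x) = -4x² + 0, and u(9) = -324.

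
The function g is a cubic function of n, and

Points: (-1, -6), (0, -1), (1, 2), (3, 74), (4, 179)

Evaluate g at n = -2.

Write g(n) = an³ + bn² + cn + d; the 5 given values yield a linear system in the 4 coefficients.
Solving, g(n) = 3n³ - n² + n - 1.
Then g(-2) = -31.

-31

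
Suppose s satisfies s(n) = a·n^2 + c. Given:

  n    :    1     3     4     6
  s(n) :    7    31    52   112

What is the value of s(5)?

From s(1) = 7 and s(3) = 31: 1a + c = 7 and 9a + c = 31.
Subtracting: 8a = 24, so a = 3; then c = 7 − 3·1 = 4.
So s(n) = 3n² + 4, and s(5) = 79.

79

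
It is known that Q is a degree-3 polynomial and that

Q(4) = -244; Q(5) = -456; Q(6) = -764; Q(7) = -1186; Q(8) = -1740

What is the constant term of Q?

First differences: -212, -308, -422, -554. Second differences: -96, -114, -132. Third differences: -18, -18.
Level-3 differences are constant, so Q has degree 3.
Fitting a degree-3 polynomial gives Q(m) = -3m³ - 3m² - 2m + 4.
The constant term is Q(0) = 4.

4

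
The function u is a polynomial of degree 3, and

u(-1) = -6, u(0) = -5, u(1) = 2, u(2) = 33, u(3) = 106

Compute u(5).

First differences: 1, 7, 31, 73. Second differences: 6, 24, 42. Third differences: 18, 18.
Level-3 differences are constant, so u has degree 3.
Fitting a degree-3 polynomial gives u(m) = 3m³ + 3m² + m - 5.
Then u(5) = 450.

450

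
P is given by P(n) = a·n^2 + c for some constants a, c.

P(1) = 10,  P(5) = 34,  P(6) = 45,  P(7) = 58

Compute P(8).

From P(1) = 10 and P(5) = 34: 1a + c = 10 and 25a + c = 34.
Subtracting: 24a = 24, so a = 1; then c = 10 − 1·1 = 9.
So P(n) = 1n² + 9, and P(8) = 73.

73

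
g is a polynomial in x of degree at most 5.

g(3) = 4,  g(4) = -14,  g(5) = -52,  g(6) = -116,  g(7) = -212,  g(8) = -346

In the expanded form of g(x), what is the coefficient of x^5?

0

Write g(x) = ax^5 + bx^4 + cx³ + dx² + ex + p; the 6 given values yield a linear system in the 6 coefficients.
Solving, the top 2 coefficients vanish, and g(x) = -x³ + 2x² + 5x - 2.
The coefficient of x^5 is 0.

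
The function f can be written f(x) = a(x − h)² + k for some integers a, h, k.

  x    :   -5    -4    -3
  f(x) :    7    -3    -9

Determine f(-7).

39

First differences -10, -6; second difference 4 = 2a, so a = 2.
Expanding, the x-coefficient is −2ah = -4h; matching it to the data gives h = -2, and then k = -11.
So f(x) = 2(x + 2)² − 11.
f(-7) = 2·(-5)² − 11 = 39.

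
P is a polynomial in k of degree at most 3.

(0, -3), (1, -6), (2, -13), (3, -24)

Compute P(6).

-81

First differences: -3, -7, -11. Second differences: -4, -4.
Level-2 differences are constant, so P has degree 2.
Fitting a degree-2 polynomial gives P(k) = -2k² - k - 3.
Then P(6) = -81.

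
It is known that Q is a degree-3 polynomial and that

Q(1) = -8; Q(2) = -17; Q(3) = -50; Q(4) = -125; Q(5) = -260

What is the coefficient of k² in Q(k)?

First differences: -9, -33, -75, -135. Second differences: -24, -42, -60. Third differences: -18, -18.
Level-3 differences are constant, so Q has degree 3.
Fitting a degree-3 polynomial gives Q(k) = -3k³ + 6k² - 6k - 5.
The coefficient of k² is 6.

6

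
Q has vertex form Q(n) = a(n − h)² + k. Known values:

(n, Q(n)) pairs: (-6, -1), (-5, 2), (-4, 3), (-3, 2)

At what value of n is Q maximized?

-4

First differences 3, 1, -1; second difference -2 = 2a, so a = -1.
Expanding, the n-coefficient is −2ah = 2h; matching it to the data gives h = -4, and then k = 3.
So Q(n) = -1(n + 4)² + 3.
Hence h = -4.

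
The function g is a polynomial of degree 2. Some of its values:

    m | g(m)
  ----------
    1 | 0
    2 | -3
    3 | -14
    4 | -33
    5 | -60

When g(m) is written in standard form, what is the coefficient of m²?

First differences: -3, -11, -19, -27. Second differences: -8, -8, -8.
Level-2 differences are constant, so g has degree 2.
Fitting a degree-2 polynomial gives g(m) = -4m² + 9m - 5.
The coefficient of m² is -4.

-4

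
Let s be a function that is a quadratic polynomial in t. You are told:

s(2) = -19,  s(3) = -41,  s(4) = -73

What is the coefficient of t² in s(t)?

Write s(t) = at² + bt + c; the 3 given values yield a linear system in the 3 coefficients.
Solving, s(t) = -5t² + 3t - 5.
The coefficient of t² is -5.

-5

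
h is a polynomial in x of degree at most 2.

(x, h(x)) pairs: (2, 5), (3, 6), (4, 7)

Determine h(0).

3

First differences: 1, 1.
Level-1 differences are constant, so h has degree 1.
Fitting a degree-1 polynomial gives h(x) = x + 3.
Then h(0) = 3.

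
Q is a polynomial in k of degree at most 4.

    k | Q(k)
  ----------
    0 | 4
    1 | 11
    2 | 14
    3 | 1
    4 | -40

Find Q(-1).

Write Q(k) = ak^4 + bk³ + ck² + dk + e; the 5 given values yield a linear system in the 5 coefficients.
Solving, the leading coefficient vanishes, and Q(k) = -2k³ + 4k² + 5k + 4.
Then Q(-1) = 5.

5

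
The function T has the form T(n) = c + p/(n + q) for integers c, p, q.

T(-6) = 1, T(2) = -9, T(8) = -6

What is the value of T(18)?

-5

(T(n) − c)(n + q) = p for each data point; the three points give a linear system in c and q, then p follows.
Solving: c = -4, q = 2, p = -20, so T(n) = -4 − 20/(n + 2).
Then T(18) = -4 − 20/20 = -5.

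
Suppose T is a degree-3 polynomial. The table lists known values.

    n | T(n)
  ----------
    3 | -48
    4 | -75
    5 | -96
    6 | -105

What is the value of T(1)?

Write T(n) = an³ + bn² + cn + d; the 4 given values yield a linear system in the 4 coefficients.
Solving, T(n) = n³ - 9n² - n + 9.
Then T(1) = 0.

0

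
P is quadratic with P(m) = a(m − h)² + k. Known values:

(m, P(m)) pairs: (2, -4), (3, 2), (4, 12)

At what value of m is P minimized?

First differences 6, 10; second difference 4 = 2a, so a = 2.
Expanding, the m-coefficient is −2ah = -4h; matching it to the data gives h = 1, and then k = -6.
So P(m) = 2(m − 1)² − 6.
Hence h = 1.

1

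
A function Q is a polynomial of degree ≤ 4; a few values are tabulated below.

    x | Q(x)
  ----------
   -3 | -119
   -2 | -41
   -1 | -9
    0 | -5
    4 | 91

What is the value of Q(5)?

225

Write Q(x) = ax^4 + bx³ + cx² + dx + e; the 5 given values yield a linear system in the 5 coefficients.
Solving, the leading coefficient vanishes, and Q(x) = 3x³ - 5x² - 4x - 5.
Then Q(5) = 225.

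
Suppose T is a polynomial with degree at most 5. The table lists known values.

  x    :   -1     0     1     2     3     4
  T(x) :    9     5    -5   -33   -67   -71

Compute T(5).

First differences: -4, -10, -28, -34, -4. Second differences: -6, -18, -6, 30. Third differences: -12, 12, 36. Fourth differences: 24, 24.
Level-4 differences are constant, so T has degree 4.
Extending the table by one column gives the next first difference 86, so T(5) = -71 + 86 = 15.

15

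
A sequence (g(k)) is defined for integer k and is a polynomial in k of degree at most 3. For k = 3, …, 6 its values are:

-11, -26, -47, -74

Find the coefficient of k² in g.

Write g(k) = ak³ + bk² + ck + d; the 4 given values yield a linear system in the 4 coefficients.
Solving, the leading coefficient vanishes, and g(k) = -3k² + 6k - 2.
The coefficient of k² is -3.

-3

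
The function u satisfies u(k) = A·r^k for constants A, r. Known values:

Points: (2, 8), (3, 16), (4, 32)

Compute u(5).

Consecutive ratio: 16/8 = 2, and 32/16 = 2, so r = 2.
Then A·2^2 = 8 gives A = 2, and u(k) = 2·2^k.
u(5) = 2·2^5 = 64.

64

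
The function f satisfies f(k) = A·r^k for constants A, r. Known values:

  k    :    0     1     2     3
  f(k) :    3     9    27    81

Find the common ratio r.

Consecutive ratio: 9/3 = 3, and 27/9 = 3, so r = 3.
Then A·3^0 = 3 gives A = 3, and f(k) = 3·3^k.

3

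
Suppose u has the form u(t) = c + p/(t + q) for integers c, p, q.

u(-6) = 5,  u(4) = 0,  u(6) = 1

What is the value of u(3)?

(u(t) − c)(t + q) = p for each data point; the three points give a linear system in c and q, then p follows.
Solving: c = 3, q = 0, p = -12, so u(t) = 3 − 12/(t + 0).
Then u(3) = 3 − 12/3 = -1.

-1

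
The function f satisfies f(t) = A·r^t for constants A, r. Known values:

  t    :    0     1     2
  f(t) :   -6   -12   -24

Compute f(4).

-96

Consecutive ratio: -12/(-6) = 2, and -24/(-12) = 2, so r = 2.
Then A·2^0 = -6 gives A = -6, and f(t) = -6·2^t.
f(4) = -6·2^4 = -96.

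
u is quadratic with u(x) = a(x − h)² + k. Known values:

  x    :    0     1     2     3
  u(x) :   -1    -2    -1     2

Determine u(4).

First differences -1, 1, 3; second difference 2 = 2a, so a = 1.
Expanding, the x-coefficient is −2ah = -2h; matching it to the data gives h = 1, and then k = -2.
So u(x) = 1(x − 1)² − 2.
u(4) = 1·3² − 2 = 7.

7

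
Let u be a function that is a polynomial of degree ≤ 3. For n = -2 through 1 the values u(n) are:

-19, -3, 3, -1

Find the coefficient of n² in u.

First differences: 16, 6, -4. Second differences: -10, -10.
Level-2 differences are constant, so u has degree 2.
Fitting a degree-2 polynomial gives u(n) = -5n² + n + 3.
The coefficient of n² is -5.

-5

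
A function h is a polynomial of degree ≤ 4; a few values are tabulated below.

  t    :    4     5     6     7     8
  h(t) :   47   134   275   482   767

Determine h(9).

First differences: 87, 141, 207, 285. Second differences: 54, 66, 78. Third differences: 12, 12.
Level-3 differences are constant, so h has degree 3.
Extending the table by one column gives the next first difference 375, so h(9) = 767 + 375 = 1142.

1142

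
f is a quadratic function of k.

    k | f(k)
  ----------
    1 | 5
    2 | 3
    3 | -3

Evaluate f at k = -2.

-13

Write f(k) = ak² + bk + c; the 3 given values yield a linear system in the 3 coefficients.
Solving, f(k) = -2k² + 4k + 3.
Then f(-2) = -13.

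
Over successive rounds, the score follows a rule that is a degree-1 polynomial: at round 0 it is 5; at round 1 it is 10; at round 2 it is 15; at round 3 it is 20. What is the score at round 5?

Write the value at n as Q(n).
First differences: 5, 5, 5.
Level-1 differences are constant, so Q has degree 1.
Fitting a degree-1 polynomial gives Q(n) = 5n + 5.
Then Q(5) = 30.

30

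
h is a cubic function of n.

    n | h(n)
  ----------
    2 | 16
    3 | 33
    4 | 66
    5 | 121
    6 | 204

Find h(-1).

First differences: 17, 33, 55, 83. Second differences: 16, 22, 28. Third differences: 6, 6.
Level-3 differences are constant, so h has degree 3.
Fitting a degree-3 polynomial gives h(n) = n³ - n² + 3n + 6.
Then h(-1) = 1.

1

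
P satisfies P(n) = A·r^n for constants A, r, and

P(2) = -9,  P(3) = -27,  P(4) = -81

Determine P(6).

Consecutive ratio: -27/(-9) = 3, and -81/(-27) = 3, so r = 3.
Then A·3^2 = -9 gives A = -1, and P(n) = -1·3^n.
P(6) = -1·3^6 = -729.

-729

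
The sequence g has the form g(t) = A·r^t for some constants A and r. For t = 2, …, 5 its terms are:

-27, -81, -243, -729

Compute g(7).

Consecutive ratio: -81/(-27) = 3, and -243/(-81) = 3, so r = 3.
Then A·3^2 = -27 gives A = -3, and g(t) = -3·3^t.
g(7) = -3·3^7 = -6561.

-6561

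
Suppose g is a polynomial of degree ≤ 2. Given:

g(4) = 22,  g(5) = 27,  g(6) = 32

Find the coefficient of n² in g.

0

Write g(n) = an² + bn + c; the 3 given values yield a linear system in the 3 coefficients.
Solving, the leading coefficient vanishes, and g(n) = 5n + 2.
The coefficient of n² is 0.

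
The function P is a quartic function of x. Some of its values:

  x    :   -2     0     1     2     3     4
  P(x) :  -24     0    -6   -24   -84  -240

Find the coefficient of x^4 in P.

-1

Write P(x) = ax^4 + bx³ + cx² + dx + e; the 6 given values yield a linear system in the 5 coefficients.
Solving, P(x) = -x^4 + x³ - 2x² - 4x.
The coefficient of x^4 is -1.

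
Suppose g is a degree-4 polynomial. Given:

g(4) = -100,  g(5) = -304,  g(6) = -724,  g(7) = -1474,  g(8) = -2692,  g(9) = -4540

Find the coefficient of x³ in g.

First differences: -204, -420, -750, -1218, -1848. Second differences: -216, -330, -468, -630. Third differences: -114, -138, -162. Fourth differences: -24, -24.
Level-4 differences are constant, so g has degree 4.
Fitting a degree-4 polynomial gives g(x) = -x^4 + 3x³ - 2x² - 4.
The coefficient of x³ is 3.

3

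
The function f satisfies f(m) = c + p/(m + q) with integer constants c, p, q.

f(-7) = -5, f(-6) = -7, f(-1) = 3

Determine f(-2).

5

(f(m) − c)(m + q) = p for each data point; the three points give a linear system in c and q, then p follows.
Solving: c = -1, q = 4, p = 12, so f(m) = -1 + 12/(m + 4).
Then f(-2) = -1 + 12/2 = 5.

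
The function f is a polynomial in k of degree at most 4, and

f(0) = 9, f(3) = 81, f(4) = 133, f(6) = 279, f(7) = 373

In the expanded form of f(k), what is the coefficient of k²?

7

Write f(k) = ak^4 + bk³ + ck² + dk + e; the 5 given values yield a linear system in the 5 coefficients.
Solving, the top 2 coefficients vanish, and f(k) = 7k² + 3k + 9.
The coefficient of k² is 7.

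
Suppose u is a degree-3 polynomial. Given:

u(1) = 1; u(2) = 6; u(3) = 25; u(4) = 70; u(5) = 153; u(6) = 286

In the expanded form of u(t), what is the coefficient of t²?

-5

First differences: 5, 19, 45, 83, 133. Second differences: 14, 26, 38, 50. Third differences: 12, 12, 12.
Level-3 differences are constant, so u has degree 3.
Fitting a degree-3 polynomial gives u(t) = 2t³ - 5t² + 6t - 2.
The coefficient of t² is -5.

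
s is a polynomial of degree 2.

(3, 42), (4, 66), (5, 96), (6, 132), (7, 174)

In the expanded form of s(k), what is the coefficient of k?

Write s(k) = ak² + bk + c; the 5 given values yield a linear system in the 3 coefficients.
Solving, s(k) = 3k² + 3k + 6.
The coefficient of k is 3.

3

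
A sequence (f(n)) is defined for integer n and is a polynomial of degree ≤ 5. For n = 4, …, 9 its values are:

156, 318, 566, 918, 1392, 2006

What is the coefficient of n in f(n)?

-3

First differences: 162, 248, 352, 474, 614. Second differences: 86, 104, 122, 140. Third differences: 18, 18, 18.
Level-3 differences are constant, so f has degree 3.
Fitting a degree-3 polynomial gives f(n) = 3n³ - 2n² - 3n + 8.
The coefficient of n is -3.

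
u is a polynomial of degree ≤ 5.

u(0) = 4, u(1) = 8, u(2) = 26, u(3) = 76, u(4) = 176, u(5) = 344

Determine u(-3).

-104

First differences: 4, 18, 50, 100, 168. Second differences: 14, 32, 50, 68. Third differences: 18, 18, 18.
Level-3 differences are constant, so u has degree 3.
Fitting a degree-3 polynomial gives u(x) = 3x³ - 2x² + 3x + 4.
Then u(-3) = -104.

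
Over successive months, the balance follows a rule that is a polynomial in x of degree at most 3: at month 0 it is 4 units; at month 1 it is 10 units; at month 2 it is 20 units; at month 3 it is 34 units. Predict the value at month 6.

100

Write the value at x as g(x).
First differences: 6, 10, 14. Second differences: 4, 4.
Level-2 differences are constant, so g has degree 2.
Fitting a degree-2 polynomial gives g(x) = 2x² + 4x + 4.
Then g(6) = 100.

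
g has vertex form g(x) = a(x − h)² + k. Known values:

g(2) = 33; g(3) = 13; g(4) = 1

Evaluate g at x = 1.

61

First differences -20, -12; second difference 8 = 2a, so a = 4.
Expanding, the x-coefficient is −2ah = -8h; matching it to the data gives h = 5, and then k = -3.
So g(x) = 4(x − 5)² − 3.
g(1) = 4·(-4)² − 3 = 61.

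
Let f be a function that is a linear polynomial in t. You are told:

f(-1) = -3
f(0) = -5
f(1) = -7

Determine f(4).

-13

First differences: -2, -2.
Level-1 differences are constant, so f has degree 1.
Fitting a degree-1 polynomial gives f(t) = -2t - 5.
Then f(4) = -13.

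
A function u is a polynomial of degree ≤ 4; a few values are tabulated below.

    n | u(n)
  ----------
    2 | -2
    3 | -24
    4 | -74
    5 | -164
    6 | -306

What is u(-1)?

Write u(n) = an^4 + bn³ + cn² + dn + e; the 5 given values yield a linear system in the 5 coefficients.
Solving, the leading coefficient vanishes, and u(n) = -2n³ + 4n² - 4n + 6.
Then u(-1) = 16.

16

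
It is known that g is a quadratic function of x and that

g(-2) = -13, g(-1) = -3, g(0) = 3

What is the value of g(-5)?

-67

Write g(x) = ax² + bx + c; the 3 given values yield a linear system in the 3 coefficients.
Solving, g(x) = -2x² + 4x + 3.
Then g(-5) = -67.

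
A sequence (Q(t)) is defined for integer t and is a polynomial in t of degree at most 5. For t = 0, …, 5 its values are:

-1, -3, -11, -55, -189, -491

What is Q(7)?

-2031

First differences: -2, -8, -44, -134, -302. Second differences: -6, -36, -90, -168. Third differences: -30, -54, -78. Fourth differences: -24, -24.
Level-4 differences are constant, so Q has degree 4.
Fitting a degree-4 polynomial gives Q(t) = -t^4 + t³ + t² - 3t - 1.
Then Q(7) = -2031.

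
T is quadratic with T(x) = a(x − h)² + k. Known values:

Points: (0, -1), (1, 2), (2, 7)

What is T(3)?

First differences 3, 5; second difference 2 = 2a, so a = 1.
Expanding, the x-coefficient is −2ah = -2h; matching it to the data gives h = -1, and then k = -2.
So T(x) = 1(x + 1)² − 2.
T(3) = 1·4² − 2 = 14.

14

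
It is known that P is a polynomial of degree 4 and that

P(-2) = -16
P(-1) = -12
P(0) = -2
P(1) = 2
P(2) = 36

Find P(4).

Write P(t) = at^4 + bt³ + ct² + dt + e; the 5 given values yield a linear system in the 5 coefficients.
Solving, P(t) = 2t^4 + 2t³ - 5t² + 5t - 2.
Then P(4) = 578.

578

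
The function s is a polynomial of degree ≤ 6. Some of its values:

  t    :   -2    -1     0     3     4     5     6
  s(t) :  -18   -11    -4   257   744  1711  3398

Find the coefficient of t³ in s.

4

Write s(t) = at^6 + bt^5 + ct^4 + dt³ + et² + pt + q; the 7 given values yield a linear system in the 7 coefficients.
Solving, the top 2 coefficients vanish, and s(t) = 2t^4 + 4t³ - 2t² + 3t - 4.
The coefficient of t³ is 4.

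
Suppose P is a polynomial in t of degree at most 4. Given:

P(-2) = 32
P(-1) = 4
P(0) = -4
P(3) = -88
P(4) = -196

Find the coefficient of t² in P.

1

Write P(t) = at^4 + bt³ + ct² + dt + e; the 5 given values yield a linear system in the 5 coefficients.
Solving, the leading coefficient vanishes, and P(t) = -3t³ + t² - 4t - 4.
The coefficient of t² is 1.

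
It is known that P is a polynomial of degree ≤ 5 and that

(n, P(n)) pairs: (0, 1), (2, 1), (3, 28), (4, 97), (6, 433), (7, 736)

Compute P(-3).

Write P(n) = an^5 + bn^4 + cn³ + dn² + en + p; the 6 given values yield a linear system in the 6 coefficients.
Solving, the top 2 coefficients vanish, and P(n) = 3n³ - 6n² + 1.
Then P(-3) = -134.

-134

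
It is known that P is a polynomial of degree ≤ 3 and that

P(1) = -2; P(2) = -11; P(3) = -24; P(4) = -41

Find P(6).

-87

First differences: -9, -13, -17. Second differences: -4, -4.
Level-2 differences are constant, so P has degree 2.
Fitting a degree-2 polynomial gives P(x) = -2x² - 3x + 3.
Then P(6) = -87.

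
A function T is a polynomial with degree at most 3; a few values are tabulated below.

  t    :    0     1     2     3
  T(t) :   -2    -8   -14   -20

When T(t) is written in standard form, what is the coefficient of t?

-6

Write T(t) = at³ + bt² + ct + d; the 4 given values yield a linear system in the 4 coefficients.
Solving, the top 2 coefficients vanish, and T(t) = -6t - 2.
The coefficient of t is -6.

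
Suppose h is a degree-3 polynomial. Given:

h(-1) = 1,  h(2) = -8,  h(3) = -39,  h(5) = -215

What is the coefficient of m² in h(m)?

1

Write h(m) = am³ + bm² + cm + d; the 4 given values yield a linear system in the 4 coefficients.
Solving, h(m) = -2m³ + m² + 2m.
The coefficient of m² is 1.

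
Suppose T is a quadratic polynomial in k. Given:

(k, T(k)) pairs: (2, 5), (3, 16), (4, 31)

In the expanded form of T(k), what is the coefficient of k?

1

Write T(k) = ak² + bk + c; the 3 given values yield a linear system in the 3 coefficients.
Solving, T(k) = 2k² + k - 5.
The coefficient of k is 1.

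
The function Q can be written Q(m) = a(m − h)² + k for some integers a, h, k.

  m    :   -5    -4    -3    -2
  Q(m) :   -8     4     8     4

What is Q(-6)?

-28

First differences 12, 4, -4; second difference -8 = 2a, so a = -4.
Expanding, the m-coefficient is −2ah = 8h; matching it to the data gives h = -3, and then k = 8.
So Q(m) = -4(m + 3)² + 8.
Q(-6) = -4·(-3)² + 8 = -28.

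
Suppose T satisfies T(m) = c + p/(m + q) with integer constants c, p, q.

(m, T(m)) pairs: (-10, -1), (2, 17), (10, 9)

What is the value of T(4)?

(T(m) − c)(m + q) = p for each data point; the three points give a linear system in c and q, then p follows.
Solving: c = 5, q = 2, p = 48, so T(m) = 5 + 48/(m + 2).
Then T(4) = 5 + 48/6 = 13.

13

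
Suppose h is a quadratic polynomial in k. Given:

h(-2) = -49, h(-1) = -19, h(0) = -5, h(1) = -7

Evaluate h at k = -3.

-95

First differences: 30, 14, -2. Second differences: -16, -16.
Level-2 differences are constant, so h has degree 2.
Fitting a degree-2 polynomial gives h(k) = -8k² + 6k - 5.
Then h(-3) = -95.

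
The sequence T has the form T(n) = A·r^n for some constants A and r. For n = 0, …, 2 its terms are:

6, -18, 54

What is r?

Consecutive ratio: -18/6 = -3, and 54/(-18) = -3, so r = -3.
Then A·(-3)^0 = 6 gives A = 6, and T(n) = 6·(-3)^n.

-3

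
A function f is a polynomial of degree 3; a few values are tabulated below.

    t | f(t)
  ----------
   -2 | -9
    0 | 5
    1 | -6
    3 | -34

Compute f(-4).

Write f(t) = at³ + bt² + ct + d; the 4 given values yield a linear system in the 4 coefficients.
Solving, f(t) = t³ - 5t² - 7t + 5.
Then f(-4) = -111.

-111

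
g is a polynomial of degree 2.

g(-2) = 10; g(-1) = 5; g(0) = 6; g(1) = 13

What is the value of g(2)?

First differences: -5, 1, 7. Second differences: 6, 6.
Level-2 differences are constant, so g has degree 2.
Extending the table by one column gives the next first difference 13, so g(2) = 13 + 13 = 26.

26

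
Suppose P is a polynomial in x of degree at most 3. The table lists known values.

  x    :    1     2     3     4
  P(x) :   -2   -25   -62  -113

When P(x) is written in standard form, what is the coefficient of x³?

0

First differences: -23, -37, -51. Second differences: -14, -14.
Level-2 differences are constant, so P has degree 2.
Fitting a degree-2 polynomial gives P(x) = -7x² - 2x + 7.
The coefficient of x³ is 0.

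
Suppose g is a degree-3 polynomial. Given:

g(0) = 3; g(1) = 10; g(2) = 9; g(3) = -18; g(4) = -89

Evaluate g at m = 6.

-435

First differences: 7, -1, -27, -71. Second differences: -8, -26, -44. Third differences: -18, -18.
Level-3 differences are constant, so g has degree 3.
Fitting a degree-3 polynomial gives g(m) = -3m³ + 5m² + 5m + 3.
Then g(6) = -435.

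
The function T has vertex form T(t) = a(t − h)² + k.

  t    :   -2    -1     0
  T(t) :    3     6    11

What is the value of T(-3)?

2

First differences 3, 5; second difference 2 = 2a, so a = 1.
Expanding, the t-coefficient is −2ah = -2h; matching it to the data gives h = -3, and then k = 2.
So T(t) = 1(t + 3)² + 2.
T(-3) = 1·0² + 2 = 2.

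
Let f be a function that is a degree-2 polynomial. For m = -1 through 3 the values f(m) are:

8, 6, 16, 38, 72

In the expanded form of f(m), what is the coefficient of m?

First differences: -2, 10, 22, 34. Second differences: 12, 12, 12.
Level-2 differences are constant, so f has degree 2.
Fitting a degree-2 polynomial gives f(m) = 6m² + 4m + 6.
The coefficient of m is 4.

4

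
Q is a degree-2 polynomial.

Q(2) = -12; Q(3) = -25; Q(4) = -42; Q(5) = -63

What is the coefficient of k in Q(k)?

Write Q(k) = ak² + bk + c; the 4 given values yield a linear system in the 3 coefficients.
Solving, Q(k) = -2k² - 3k + 2.
The coefficient of k is -3.

-3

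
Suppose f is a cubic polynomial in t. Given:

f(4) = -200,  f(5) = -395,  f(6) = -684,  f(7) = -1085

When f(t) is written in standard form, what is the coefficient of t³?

-3

Write f(t) = at³ + bt² + ct + d; the 4 given values yield a linear system in the 4 coefficients.
Solving, f(t) = -3t³ - 2t² + 6t.
The coefficient of t³ is -3.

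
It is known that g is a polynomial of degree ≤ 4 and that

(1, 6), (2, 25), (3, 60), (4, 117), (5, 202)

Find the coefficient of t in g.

First differences: 19, 35, 57, 85. Second differences: 16, 22, 28. Third differences: 6, 6.
Level-3 differences are constant, so g has degree 3.
Fitting a degree-3 polynomial gives g(t) = t³ + 2t² + 6t - 3.
The coefficient of t is 6.

6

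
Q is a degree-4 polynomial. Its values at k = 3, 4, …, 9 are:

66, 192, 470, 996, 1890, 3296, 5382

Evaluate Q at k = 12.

17760

Write Q(k) = ak^4 + bk³ + ck² + dk + e; the 7 given values yield a linear system in the 5 coefficients.
Solving, Q(k) = k^4 - 2k³ + 3k² + 4k.
Then Q(12) = 17760.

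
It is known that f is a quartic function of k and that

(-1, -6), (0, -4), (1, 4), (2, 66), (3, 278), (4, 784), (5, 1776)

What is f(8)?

Write f(k) = ak^4 + bk³ + ck² + dk + e; the 7 given values yield a linear system in the 5 coefficients.
Solving, f(k) = 2k^4 + 4k³ + k² + k - 4.
Then f(8) = 10308.

10308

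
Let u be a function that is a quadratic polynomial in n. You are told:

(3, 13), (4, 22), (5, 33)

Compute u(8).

Write u(n) = an² + bn + c; the 3 given values yield a linear system in the 3 coefficients.
Solving, u(n) = n² + 2n - 2.
Then u(8) = 78.

78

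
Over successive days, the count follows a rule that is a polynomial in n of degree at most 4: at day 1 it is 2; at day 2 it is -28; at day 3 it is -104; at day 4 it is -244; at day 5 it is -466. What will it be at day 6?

-788

Write the value at n as P(n).
First differences: -30, -76, -140, -222. Second differences: -46, -64, -82. Third differences: -18, -18.
Level-3 differences are constant, so P has degree 3.
Fitting a degree-3 polynomial gives P(n) = -3n³ - 5n² + 6n + 4.
Then P(6) = -788.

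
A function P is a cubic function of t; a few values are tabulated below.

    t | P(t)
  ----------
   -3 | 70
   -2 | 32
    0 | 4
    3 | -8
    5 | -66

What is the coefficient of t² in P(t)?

3

Write P(t) = at³ + bt² + ct + d; the 5 given values yield a linear system in the 4 coefficients.
Solving, P(t) = -t³ + 3t² - 4t + 4.
The coefficient of t² is 3.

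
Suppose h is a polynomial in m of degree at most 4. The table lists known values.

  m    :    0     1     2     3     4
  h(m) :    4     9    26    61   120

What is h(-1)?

First differences: 5, 17, 35, 59. Second differences: 12, 18, 24. Third differences: 6, 6.
Level-3 differences are constant, so h has degree 3.
Fitting a degree-3 polynomial gives h(m) = m³ + 3m² + m + 4.
Then h(-1) = 5.

5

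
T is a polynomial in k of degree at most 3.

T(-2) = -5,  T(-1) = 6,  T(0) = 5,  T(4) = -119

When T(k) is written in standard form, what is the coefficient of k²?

-6

Write T(k) = ak³ + bk² + ck + d; the 4 given values yield a linear system in the 4 coefficients.
Solving, the leading coefficient vanishes, and T(k) = -6k² - 7k + 5.
The coefficient of k² is -6.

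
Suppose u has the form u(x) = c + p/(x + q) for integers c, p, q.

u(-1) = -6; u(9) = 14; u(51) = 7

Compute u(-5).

0

(u(x) − c)(x + q) = p for each data point; the three points give a linear system in c and q, then p follows.
Solving: c = 6, q = -3, p = 48, so u(x) = 6 + 48/(x − 3).
Then u(-5) = 6 + 48/(-8) = 0.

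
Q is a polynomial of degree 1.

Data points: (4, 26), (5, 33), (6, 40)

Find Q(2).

12

Write Q(x) = ax + b; the 3 given values yield a linear system in the 2 coefficients.
Solving, Q(x) = 7x - 2.
Then Q(2) = 12.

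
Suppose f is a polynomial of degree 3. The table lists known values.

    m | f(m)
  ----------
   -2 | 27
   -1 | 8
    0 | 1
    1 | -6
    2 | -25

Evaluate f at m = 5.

-274

First differences: -19, -7, -7, -19. Second differences: 12, 0, -12. Third differences: -12, -12.
Level-3 differences are constant, so f has degree 3.
Fitting a degree-3 polynomial gives f(m) = -2m³ - 5m + 1.
Then f(5) = -274.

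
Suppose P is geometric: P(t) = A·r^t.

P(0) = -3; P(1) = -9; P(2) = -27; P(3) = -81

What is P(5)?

-729

Consecutive ratio: -9/(-3) = 3, and -27/(-9) = 3, so r = 3.
Then A·3^0 = -3 gives A = -3, and P(t) = -3·3^t.
P(5) = -3·3^5 = -729.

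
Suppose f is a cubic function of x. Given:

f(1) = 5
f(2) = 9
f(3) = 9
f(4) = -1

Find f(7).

-151

Write f(x) = ax³ + bx² + cx + d; the 4 given values yield a linear system in the 4 coefficients.
Solving, f(x) = -x³ + 4x² - x + 3.
Then f(7) = -151.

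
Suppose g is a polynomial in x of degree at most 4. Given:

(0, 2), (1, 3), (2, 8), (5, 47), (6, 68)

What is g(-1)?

Write g(x) = ax^4 + bx³ + cx² + dx + e; the 5 given values yield a linear system in the 5 coefficients.
Solving, the top 2 coefficients vanish, and g(x) = 2x² - x + 2.
Then g(-1) = 5.

5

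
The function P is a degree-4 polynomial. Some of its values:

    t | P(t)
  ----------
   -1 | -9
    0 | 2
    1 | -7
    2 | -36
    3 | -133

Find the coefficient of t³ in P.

Write P(t) = at^4 + bt³ + ct² + dt + e; the 5 given values yield a linear system in the 5 coefficients.
Solving, P(t) = -2t^4 + 4t³ - 8t² - 3t + 2.
The coefficient of t³ is 4.

4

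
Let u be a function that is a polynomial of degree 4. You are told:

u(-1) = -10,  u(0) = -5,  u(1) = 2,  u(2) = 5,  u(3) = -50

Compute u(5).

Write u(k) = ak^4 + bk³ + ck² + dk + e; the 5 given values yield a linear system in the 5 coefficients.
Solving, u(k) = -2k^4 + 3k³ + 3k² + 3k - 5.
Then u(5) = -790.

-790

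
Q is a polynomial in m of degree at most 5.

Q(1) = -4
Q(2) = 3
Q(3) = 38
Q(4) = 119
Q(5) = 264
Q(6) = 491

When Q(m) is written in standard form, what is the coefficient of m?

First differences: 7, 35, 81, 145, 227. Second differences: 28, 46, 64, 82. Third differences: 18, 18, 18.
Level-3 differences are constant, so Q has degree 3.
Fitting a degree-3 polynomial gives Q(m) = 3m³ - 4m² - 2m - 1.
The coefficient of m is -2.

-2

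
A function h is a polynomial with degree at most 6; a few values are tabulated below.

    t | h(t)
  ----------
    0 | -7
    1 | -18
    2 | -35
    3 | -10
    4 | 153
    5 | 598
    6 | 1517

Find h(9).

9758

First differences: -11, -17, 25, 163, 445, 919. Second differences: -6, 42, 138, 282, 474. Third differences: 48, 96, 144, 192. Fourth differences: 48, 48, 48.
Level-4 differences are constant, so h has degree 4.
Fitting a degree-4 polynomial gives h(t) = 2t^4 - 4t³ - 5t² - 4t - 7.
Then h(9) = 9758.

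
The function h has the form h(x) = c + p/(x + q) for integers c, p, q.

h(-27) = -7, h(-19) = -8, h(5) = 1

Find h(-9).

(h(x) − c)(x + q) = p for each data point; the three points give a linear system in c and q, then p follows.
Solving: c = -5, q = 3, p = 48, so h(x) = -5 + 48/(x + 3).
Then h(-9) = -5 + 48/(-6) = -13.

-13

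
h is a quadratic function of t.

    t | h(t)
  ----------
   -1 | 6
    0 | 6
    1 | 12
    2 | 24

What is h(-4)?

First differences: 0, 6, 12. Second differences: 6, 6.
Level-2 differences are constant, so h has degree 2.
Fitting a degree-2 polynomial gives h(t) = 3t² + 3t + 6.
Then h(-4) = 42.

42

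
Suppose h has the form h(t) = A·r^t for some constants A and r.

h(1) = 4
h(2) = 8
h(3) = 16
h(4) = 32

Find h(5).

Consecutive ratio: 8/4 = 2, and 16/8 = 2, so r = 2.
Then A·2^1 = 4 gives A = 2, and h(t) = 2·2^t.
h(5) = 2·2^5 = 64.

64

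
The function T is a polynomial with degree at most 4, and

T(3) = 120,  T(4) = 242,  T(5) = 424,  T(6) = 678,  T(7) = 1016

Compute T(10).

2654

First differences: 122, 182, 254, 338. Second differences: 60, 72, 84. Third differences: 12, 12.
Level-3 differences are constant, so T has degree 3.
Fitting a degree-3 polynomial gives T(n) = 2n³ + 6n² + 6n - 6.
Then T(10) = 2654.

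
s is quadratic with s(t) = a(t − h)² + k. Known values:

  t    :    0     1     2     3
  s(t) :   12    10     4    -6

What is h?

First differences -2, -6, -10; second difference -4 = 2a, so a = -2.
Expanding, the t-coefficient is −2ah = 4h; matching it to the data gives h = 0, and then k = 12.
So s(t) = -2(t + 0)² + 12.
Hence h = 0.

0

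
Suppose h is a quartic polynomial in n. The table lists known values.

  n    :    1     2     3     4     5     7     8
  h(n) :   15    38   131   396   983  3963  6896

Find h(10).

17358

Write h(n) = an^4 + bn³ + cn² + dn + e; the 7 given values yield a linear system in the 5 coefficients.
Solving, h(n) = 2n^4 - 3n³ + 3n² + 5n + 8.
Then h(10) = 17358.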